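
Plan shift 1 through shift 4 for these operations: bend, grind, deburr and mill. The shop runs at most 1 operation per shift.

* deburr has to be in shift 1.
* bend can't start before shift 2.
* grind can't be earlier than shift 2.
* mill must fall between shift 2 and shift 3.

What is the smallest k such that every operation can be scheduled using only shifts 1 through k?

4

With at most 1 per shift and 4 operations, at least 4 shifts are needed.
bend can't be placed before shift 2, so the schedule must run through at least shift 2.
4 works (last occupied shift: shift 4): for example mill=shift 2, bend=shift 3, grind=shift 4, deburr=shift 1.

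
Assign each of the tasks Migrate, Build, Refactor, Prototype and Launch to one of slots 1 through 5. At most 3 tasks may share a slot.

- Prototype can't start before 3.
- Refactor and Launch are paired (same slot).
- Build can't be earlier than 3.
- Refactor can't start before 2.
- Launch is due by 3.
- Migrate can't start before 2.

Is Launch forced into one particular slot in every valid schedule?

Launch can be 2 (e.g. Build=3; Launch=2; Refactor=2; Migrate=2; Prototype=3) or 3 (e.g. Refactor in 3, Migrate in 2, Prototype in 4, Build in 3, Launch in 3).

No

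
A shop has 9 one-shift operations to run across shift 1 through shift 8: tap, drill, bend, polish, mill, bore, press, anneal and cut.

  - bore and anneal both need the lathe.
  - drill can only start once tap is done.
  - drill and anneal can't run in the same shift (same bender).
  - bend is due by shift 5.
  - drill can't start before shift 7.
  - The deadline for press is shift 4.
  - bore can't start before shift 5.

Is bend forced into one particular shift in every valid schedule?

bend can be shift 1 (e.g. bore -> shift 5, press -> shift 1, cut -> shift 1, tap -> shift 1, drill -> shift 7, bend -> shift 1, polish -> shift 1, mill -> shift 1, anneal -> shift 1) or shift 2 (e.g. anneal in shift 1, drill in shift 7, mill in shift 1, bend in shift 2, cut in shift 1, bore in shift 5, tap in shift 1, polish in shift 1, press in shift 1).

No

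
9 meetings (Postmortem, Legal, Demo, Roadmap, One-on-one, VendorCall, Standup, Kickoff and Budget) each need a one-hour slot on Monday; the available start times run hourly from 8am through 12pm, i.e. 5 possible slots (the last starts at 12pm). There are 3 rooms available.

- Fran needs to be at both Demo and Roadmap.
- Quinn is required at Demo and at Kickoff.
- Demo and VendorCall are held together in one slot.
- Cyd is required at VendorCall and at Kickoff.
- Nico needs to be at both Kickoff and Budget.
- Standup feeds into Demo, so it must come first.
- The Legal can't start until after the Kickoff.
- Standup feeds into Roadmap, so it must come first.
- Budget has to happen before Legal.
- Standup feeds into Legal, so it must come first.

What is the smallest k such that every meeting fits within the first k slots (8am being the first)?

3

The precedence chain requires at least 2 distinct slots.
With at most 3 per slot and 9 meetings, at least 3 slots are needed.
3 works (last occupied slot: 10am): for example Postmortem=8am, VendorCall=9am, Standup=8am, Legal=10am, Roadmap=10am, Demo=9am, One-on-one=10am, Budget=9am, Kickoff=8am.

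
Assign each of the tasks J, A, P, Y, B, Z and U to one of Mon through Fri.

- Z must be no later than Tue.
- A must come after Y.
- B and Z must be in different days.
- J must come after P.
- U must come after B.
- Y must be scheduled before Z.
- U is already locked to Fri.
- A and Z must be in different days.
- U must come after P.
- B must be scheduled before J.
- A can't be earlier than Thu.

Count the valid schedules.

42

Splitting on J: it can be Tue (2), Wed (4), Thu (12), Fri (24). Listing each branch's schedules as (A, P, Y, B, Z, U):
J=Tue: (Thu,Mon,Mon,Mon,Tue,Fri) (Fri,Mon,Mon,Mon,Tue,Fri) — 2.
J=Wed: (Thu,Mon,Mon,Mon,Tue,Fri) (Thu,Tue,Mon,Mon,Tue,Fri) (Fri,Mon,Mon,Mon,Tue,Fri) (Fri,Tue,Mon,Mon,Tue,Fri) — 4.
J=Thu: (Thu,Mon,Mon,Mon,Tue,Fri) (Thu,Mon,Mon,Wed,Tue,Fri) (Thu,Tue,Mon,Mon,Tue,Fri) (Thu,Tue,Mon,Wed,Tue,Fri) (Thu,Wed,Mon,Mon,Tue,Fri) (Thu,Wed,Mon,Wed,Tue,Fri) (Fri,Mon,Mon,Mon,Tue,Fri) (Fri,Mon,Mon,Wed,Tue,Fri) (Fri,Tue,Mon,Mon,Tue,Fri) (Fri,Tue,Mon,Wed,Tue,Fri) (Fri,Wed,Mon,Mon,Tue,Fri) (Fri,Wed,Mon,Wed,Tue,Fri) — 12.
J=Fri: (Thu,Mon,Mon,Mon,Tue,Fri) (Thu,Mon,Mon,Wed,Tue,Fri) (Thu,Mon,Mon,Thu,Tue,Fri) (Thu,Tue,Mon,Mon,Tue,Fri) (Thu,Tue,Mon,Wed,Tue,Fri) (Thu,Tue,Mon,Thu,Tue,Fri) (Thu,Wed,Mon,Mon,Tue,Fri) (Thu,Wed,Mon,Wed,Tue,Fri) (Thu,Wed,Mon,Thu,Tue,Fri) (Thu,Thu,Mon,Mon,Tue,Fri) (Thu,Thu,Mon,Wed,Tue,Fri) (Thu,Thu,Mon,Thu,Tue,Fri) (Fri,Mon,Mon,Mon,Tue,Fri) (Fri,Mon,Mon,Wed,Tue,Fri) (Fri,Mon,Mon,Thu,Tue,Fri) (Fri,Tue,Mon,Mon,Tue,Fri) (Fri,Tue,Mon,Wed,Tue,Fri) (Fri,Tue,Mon,Thu,Tue,Fri) (Fri,Wed,Mon,Mon,Tue,Fri) (Fri,Wed,Mon,Wed,Tue,Fri) (Fri,Wed,Mon,Thu,Tue,Fri) (Fri,Thu,Mon,Mon,Tue,Fri) (Fri,Thu,Mon,Wed,Tue,Fri) (Fri,Thu,Mon,Thu,Tue,Fri) — 24.
Summing: 2 + 4 + 12 + 24 = 42.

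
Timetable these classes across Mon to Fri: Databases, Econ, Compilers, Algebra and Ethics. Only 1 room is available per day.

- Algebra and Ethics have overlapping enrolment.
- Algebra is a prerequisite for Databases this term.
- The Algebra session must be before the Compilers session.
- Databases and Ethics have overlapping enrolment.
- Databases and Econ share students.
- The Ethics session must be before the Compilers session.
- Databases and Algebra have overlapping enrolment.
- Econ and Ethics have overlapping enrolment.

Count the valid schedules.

Splitting on Databases: it can be Tue (3), Wed (6), Thu (8), Fri (8). Listing each branch's schedules as (Econ, Compilers, Algebra, Ethics):
Databases=Tue: (Wed,Fri,Mon,Thu) (Thu,Fri,Mon,Wed) (Fri,Thu,Mon,Wed) — 3.
Databases=Wed: (Mon,Fri,Tue,Thu) (Tue,Fri,Mon,Thu) (Thu,Fri,Mon,Tue) (Thu,Fri,Tue,Mon) (Fri,Thu,Mon,Tue) (Fri,Thu,Tue,Mon) — 6.
Databases=Thu: (Mon,Fri,Tue,Wed) (Mon,Fri,Wed,Tue) (Tue,Fri,Mon,Wed) (Tue,Fri,Wed,Mon) (Wed,Fri,Mon,Tue) (Wed,Fri,Tue,Mon) (Fri,Wed,Mon,Tue) (Fri,Wed,Tue,Mon) — 8.
Databases=Fri: (Mon,Thu,Tue,Wed) (Mon,Thu,Wed,Tue) (Tue,Thu,Mon,Wed) (Tue,Thu,Wed,Mon) (Wed,Thu,Mon,Tue) (Wed,Thu,Tue,Mon) (Thu,Wed,Mon,Tue) (Thu,Wed,Tue,Mon) — 8.
Summing: 3 + 6 + 8 + 8 = 25.

25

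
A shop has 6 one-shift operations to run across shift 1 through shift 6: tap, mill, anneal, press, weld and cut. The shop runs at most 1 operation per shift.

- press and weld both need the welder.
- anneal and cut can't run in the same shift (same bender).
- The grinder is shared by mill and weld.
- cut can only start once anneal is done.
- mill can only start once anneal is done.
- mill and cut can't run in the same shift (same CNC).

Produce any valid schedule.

cut -> shift 3, tap -> shift 4, weld -> shift 6, anneal -> shift 1, mill -> shift 2, press -> shift 5

Checking: anneal(shift 1) before mill(shift 2); anneal(shift 1) before cut(shift 3); mill(shift 2) != cut(shift 3); mill(shift 2) != weld(shift 6); press(shift 5) != weld(shift 6); anneal(shift 1) != cut(shift 3); max 1 per shift (cap 1).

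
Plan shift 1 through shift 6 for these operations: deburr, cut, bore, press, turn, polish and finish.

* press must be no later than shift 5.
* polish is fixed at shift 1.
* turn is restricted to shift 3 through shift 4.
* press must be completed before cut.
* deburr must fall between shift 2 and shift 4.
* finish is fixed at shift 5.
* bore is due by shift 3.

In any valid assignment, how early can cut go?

shift 2

Precedence pushes cut to at least shift 2.
cut at shift 2 is achievable: deburr -> shift 2, cut -> shift 2, bore -> shift 1, press -> shift 1, turn -> shift 3, polish -> shift 1, finish -> shift 5.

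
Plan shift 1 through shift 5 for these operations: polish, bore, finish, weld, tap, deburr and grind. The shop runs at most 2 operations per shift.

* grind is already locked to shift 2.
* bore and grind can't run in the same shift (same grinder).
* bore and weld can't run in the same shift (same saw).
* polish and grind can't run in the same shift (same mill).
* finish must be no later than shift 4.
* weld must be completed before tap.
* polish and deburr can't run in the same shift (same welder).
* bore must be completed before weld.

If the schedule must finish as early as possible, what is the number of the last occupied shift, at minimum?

shift 4

The precedence chain requires at least 3 distinct shifts.
With at most 2 per shift and 7 operations, at least 4 shifts are needed.
4 works (last occupied shift: shift 4): for example finish -> shift 3; deburr -> shift 4; polish -> shift 1; grind -> shift 2; weld -> shift 2; bore -> shift 1; tap -> shift 3.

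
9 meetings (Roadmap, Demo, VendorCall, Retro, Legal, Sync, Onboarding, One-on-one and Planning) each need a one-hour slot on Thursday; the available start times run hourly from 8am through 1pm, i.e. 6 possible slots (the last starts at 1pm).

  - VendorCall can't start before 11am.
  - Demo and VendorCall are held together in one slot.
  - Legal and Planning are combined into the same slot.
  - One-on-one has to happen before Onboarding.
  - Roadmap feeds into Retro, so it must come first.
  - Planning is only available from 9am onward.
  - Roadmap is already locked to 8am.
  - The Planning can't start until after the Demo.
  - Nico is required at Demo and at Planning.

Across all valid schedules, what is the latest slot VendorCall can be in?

VendorCall is available from 11am; VendorCall must be in the same slot as Demo, which can't be after 12pm, so VendorCall is at most 12pm.
VendorCall at 12pm is achievable: Onboarding in 9am, Roadmap in 8am, Sync in 8am, VendorCall in 12pm, Legal in 1pm, One-on-one in 8am, Retro in 9am, Planning in 1pm, Demo in 12pm.

12pm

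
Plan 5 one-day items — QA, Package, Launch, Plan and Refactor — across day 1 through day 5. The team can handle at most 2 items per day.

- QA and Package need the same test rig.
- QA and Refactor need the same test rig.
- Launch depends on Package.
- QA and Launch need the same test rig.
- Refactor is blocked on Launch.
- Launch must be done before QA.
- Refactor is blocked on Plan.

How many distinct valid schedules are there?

Splitting on QA: it can be day 3 (7), day 4 (14), day 5 (11). Listing each branch's schedules as (Package, Launch, Plan, Refactor) by day number:
QA=day 3: (1,2,1,4) (1,2,1,5) (1,2,2,4) (1,2,2,5) (1,2,3,4) (1,2,3,5) (1,2,4,5) — 7.
QA=day 4: (1,2,1,3) (1,2,1,5) (1,2,2,3) (1,2,2,5) (1,2,3,5) (1,2,4,5) (1,3,1,5) (1,3,2,5) (1,3,3,5) (1,3,4,5) (2,3,1,5) (2,3,2,5) (2,3,3,5) (2,3,4,5) — 14.
QA=day 5: (1,2,1,3) (1,2,1,4) (1,2,2,3) (1,2,2,4) (1,2,3,4) (1,3,1,4) (1,3,2,4) (1,3,3,4) (2,3,1,4) (2,3,2,4) (2,3,3,4) — 11.
Summing: 7 + 14 + 11 = 32.

32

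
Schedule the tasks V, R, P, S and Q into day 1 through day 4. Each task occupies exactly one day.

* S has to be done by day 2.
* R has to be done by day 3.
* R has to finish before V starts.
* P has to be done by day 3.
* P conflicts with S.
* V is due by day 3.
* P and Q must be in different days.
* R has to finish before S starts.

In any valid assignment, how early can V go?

day 2

Precedence pushes V to at least day 2; V's own window allows nothing later than day 3.
V at day 2 is achievable: S -> day 2, Q -> day 2, R -> day 1, P -> day 1, V -> day 2.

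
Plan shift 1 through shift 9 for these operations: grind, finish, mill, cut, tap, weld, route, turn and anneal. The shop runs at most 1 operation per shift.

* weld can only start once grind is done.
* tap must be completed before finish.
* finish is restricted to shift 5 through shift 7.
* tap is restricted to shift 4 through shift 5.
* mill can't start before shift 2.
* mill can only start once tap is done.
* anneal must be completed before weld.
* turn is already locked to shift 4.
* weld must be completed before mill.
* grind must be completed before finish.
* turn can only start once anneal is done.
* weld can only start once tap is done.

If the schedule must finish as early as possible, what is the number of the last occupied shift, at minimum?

shift 9

The precedence chain requires at least 3 distinct shifts.
With at most 1 per shift and 9 operations, at least 9 shifts are needed.
Propagating the time windows through the other constraints, mill can't land before shift 6, so the schedule must run through at least shift 6.
9 works (last occupied shift: shift 9): for example grind in shift 1; tap in shift 5; route in shift 9; anneal in shift 2; finish in shift 6; turn in shift 4; cut in shift 3; mill in shift 8; weld in shift 7.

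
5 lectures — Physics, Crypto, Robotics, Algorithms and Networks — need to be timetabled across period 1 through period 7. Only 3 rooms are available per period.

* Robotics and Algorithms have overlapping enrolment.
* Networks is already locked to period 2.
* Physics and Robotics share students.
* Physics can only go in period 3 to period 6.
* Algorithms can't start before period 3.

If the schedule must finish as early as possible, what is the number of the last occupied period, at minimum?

3

With at most 3 per period and 5 lectures, at least 2 periods are needed.
Physics can't be placed before period 3, so the schedule must run through at least period 3.
3 works (last occupied period: period 3): for example Robotics=period 1; Networks=period 2; Crypto=period 1; Algorithms=period 3; Physics=period 3.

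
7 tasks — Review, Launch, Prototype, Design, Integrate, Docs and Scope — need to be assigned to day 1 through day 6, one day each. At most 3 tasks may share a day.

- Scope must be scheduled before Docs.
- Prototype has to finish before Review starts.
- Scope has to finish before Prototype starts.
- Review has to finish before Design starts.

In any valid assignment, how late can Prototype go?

Precedence pushes Prototype to at least day 2; downstream work caps Prototype at day 4.
Prototype at day 4 is achievable: Design in day 6, Review in day 5, Launch in day 1, Integrate in day 1, Docs in day 2, Prototype in day 4, Scope in day 1.

day 4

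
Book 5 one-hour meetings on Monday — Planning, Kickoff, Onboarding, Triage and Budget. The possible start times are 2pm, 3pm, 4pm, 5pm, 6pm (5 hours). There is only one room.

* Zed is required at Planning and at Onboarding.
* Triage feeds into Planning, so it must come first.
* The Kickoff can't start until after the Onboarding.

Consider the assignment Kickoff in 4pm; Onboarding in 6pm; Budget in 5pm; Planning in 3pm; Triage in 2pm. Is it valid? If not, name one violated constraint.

There is only one room — holds.
Triage feeds into Planning, so it must come first — holds.
The Kickoff can't start until after the Onboarding — violated.
Zed is required at Planning and at Onboarding — holds.

No — it violates: The Kickoff can't start until after the Onboarding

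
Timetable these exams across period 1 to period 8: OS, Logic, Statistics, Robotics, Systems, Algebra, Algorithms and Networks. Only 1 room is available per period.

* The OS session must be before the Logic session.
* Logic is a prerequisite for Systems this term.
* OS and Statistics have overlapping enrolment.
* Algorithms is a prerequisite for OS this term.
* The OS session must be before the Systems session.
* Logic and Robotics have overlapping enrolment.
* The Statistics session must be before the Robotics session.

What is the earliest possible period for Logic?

Precedence pushes Logic to at least period 3; downstream work caps Logic at period 7.
Logic at period 3 is achievable: Robotics -> period 6, Algorithms -> period 1, Statistics -> period 5, OS -> period 2, Algebra -> period 7, Networks -> period 8, Systems -> period 4, Logic -> period 3.

period 3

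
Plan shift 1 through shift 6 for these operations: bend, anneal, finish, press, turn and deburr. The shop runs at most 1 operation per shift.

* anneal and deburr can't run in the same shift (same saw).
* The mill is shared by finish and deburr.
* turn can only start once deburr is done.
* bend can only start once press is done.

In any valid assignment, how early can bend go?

Precedence pushes bend to at least shift 2.
bend at shift 2 is achievable: bend in shift 2, finish in shift 6, press in shift 1, turn in shift 4, anneal in shift 5, deburr in shift 3.

shift 2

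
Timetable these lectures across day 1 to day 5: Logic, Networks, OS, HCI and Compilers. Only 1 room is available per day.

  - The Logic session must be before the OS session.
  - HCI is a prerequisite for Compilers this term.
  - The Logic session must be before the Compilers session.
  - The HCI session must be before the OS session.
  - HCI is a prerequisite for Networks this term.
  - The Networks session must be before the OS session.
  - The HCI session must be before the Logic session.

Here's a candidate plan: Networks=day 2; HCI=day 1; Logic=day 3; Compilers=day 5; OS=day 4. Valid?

The Logic session must be before the OS session — holds.
The Networks session must be before the OS session — holds.
Only 1 room is available per day — holds.
The Logic session must be before the Compilers session — holds.
HCI is a prerequisite for Networks this term — holds.
The HCI session must be before the OS session — holds.
HCI is a prerequisite for Compilers this term — holds.
The HCI session must be before the Logic session — holds.

Yes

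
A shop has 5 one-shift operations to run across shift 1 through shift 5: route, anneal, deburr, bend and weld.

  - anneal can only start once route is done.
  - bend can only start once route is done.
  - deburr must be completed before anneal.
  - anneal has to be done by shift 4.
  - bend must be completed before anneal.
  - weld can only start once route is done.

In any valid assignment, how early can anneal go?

shift 3

Precedence pushes anneal to at least shift 3; anneal's own window allows nothing later than shift 4.
anneal at shift 3 is achievable: bend=shift 2; weld=shift 2; deburr=shift 1; route=shift 1; anneal=shift 3.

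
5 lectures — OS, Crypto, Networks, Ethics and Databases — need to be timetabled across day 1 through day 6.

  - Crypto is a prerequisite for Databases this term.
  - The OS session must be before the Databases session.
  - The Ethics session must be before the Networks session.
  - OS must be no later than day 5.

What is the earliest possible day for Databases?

day 2

Precedence pushes Databases to at least day 2.
Databases at day 2 is achievable: Crypto -> day 1, OS -> day 1, Databases -> day 2, Networks -> day 2, Ethics -> day 1.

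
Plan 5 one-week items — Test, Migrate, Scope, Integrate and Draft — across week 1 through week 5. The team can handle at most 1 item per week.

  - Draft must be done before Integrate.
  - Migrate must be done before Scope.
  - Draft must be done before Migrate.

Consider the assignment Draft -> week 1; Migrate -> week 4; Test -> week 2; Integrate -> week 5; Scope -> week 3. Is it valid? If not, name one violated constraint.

No. Migrate must be done before Scope is not satisfied.

Migrate must be done before Scope — violated.
Draft must be done before Integrate — holds.
The team can handle at most 1 item per week — holds.
Draft must be done before Migrate — holds.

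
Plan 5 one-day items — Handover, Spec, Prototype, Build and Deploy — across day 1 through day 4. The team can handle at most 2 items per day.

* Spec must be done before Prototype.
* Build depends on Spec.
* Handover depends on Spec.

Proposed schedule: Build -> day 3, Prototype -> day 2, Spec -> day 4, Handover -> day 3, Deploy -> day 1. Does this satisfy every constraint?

No. Spec must be done before Prototype is not satisfied.

Handover depends on Spec — violated.
Spec must be done before Prototype — violated.
Build depends on Spec — violated.
The team can handle at most 2 items per day — holds.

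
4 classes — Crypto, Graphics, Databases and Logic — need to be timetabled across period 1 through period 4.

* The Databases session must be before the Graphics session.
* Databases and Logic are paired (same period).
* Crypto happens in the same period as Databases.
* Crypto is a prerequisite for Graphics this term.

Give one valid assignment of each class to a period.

Graphics in period 2; Logic in period 1; Databases in period 1; Crypto in period 1

Checking: Databases(period 1) before Graphics(period 2); Crypto(period 1) before Graphics(period 2); Databases = Logic = period 1; Crypto = Databases = period 1.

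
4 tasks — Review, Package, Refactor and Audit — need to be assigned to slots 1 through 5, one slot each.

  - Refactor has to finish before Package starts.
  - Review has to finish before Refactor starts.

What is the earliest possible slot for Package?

3

Precedence pushes Package to at least 3.
Package at 3 is achievable: Refactor -> 2, Review -> 1, Package -> 3, Audit -> 1.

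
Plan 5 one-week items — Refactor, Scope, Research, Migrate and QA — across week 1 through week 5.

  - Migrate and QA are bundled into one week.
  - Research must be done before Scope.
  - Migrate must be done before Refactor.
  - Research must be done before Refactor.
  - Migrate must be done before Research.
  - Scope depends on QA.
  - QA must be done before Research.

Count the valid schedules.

20

Splitting on Refactor: it can be week 3 (3), week 4 (7), week 5 (10). Listing each branch's schedules as (Scope, Research, Migrate, QA) by week number:
Refactor=week 3: (3,2,1,1) (4,2,1,1) (5,2,1,1) — 3.
Refactor=week 4: (3,2,1,1) (4,2,1,1) (4,3,1,1) (4,3,2,2) (5,2,1,1) (5,3,1,1) (5,3,2,2) — 7.
Refactor=week 5: (3,2,1,1) (4,2,1,1) (4,3,1,1) (4,3,2,2) (5,2,1,1) (5,3,1,1) (5,3,2,2) (5,4,1,1) (5,4,2,2) (5,4,3,3) — 10.
Summing: 3 + 7 + 10 = 20.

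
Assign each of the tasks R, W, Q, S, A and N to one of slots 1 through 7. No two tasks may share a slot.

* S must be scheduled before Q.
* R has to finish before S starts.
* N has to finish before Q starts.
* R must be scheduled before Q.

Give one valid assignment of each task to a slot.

W=5; A=6; S=2; R=1; N=3; Q=4

Checking: S(2) before Q(4); N(3) before Q(4); R(1) before S(2); R(1) before Q(4); max 1 per slot (cap 1).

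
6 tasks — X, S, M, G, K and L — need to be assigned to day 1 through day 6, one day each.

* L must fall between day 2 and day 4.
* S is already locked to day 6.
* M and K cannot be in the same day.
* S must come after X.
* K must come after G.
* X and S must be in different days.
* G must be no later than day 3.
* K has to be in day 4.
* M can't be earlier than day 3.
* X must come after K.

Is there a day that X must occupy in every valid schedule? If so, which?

day 5

K is fixed at day 4 and must come before X, so X is at least day 5.
S is fixed at day 6 and must come after X, so X is at most day 5.
So X must be day 5.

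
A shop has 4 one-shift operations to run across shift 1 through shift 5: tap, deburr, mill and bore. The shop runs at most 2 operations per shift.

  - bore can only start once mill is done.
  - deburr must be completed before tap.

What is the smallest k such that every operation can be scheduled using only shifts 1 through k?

2

The precedence chain requires at least 2 distinct shifts.
With at most 2 per shift and 4 operations, at least 2 shifts are needed.
2 works (last occupied shift: shift 2): for example bore -> shift 2, deburr -> shift 1, tap -> shift 2, mill -> shift 1.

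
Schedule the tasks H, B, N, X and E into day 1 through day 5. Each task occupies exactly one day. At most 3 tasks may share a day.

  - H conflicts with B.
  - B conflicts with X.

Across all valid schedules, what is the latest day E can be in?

day 5

E at day 5 is achievable: E in day 5, H in day 1, B in day 2, X in day 1, N in day 1.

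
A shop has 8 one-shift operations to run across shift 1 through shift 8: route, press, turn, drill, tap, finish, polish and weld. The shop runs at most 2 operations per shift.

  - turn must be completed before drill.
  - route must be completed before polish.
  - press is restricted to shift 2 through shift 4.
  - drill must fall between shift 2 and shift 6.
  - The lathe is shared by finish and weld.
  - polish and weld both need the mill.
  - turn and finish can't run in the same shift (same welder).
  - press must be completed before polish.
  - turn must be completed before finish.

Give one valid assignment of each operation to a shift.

turn in shift 1; finish in shift 3; route in shift 1; polish in shift 3; tap in shift 4; drill in shift 2; weld in shift 4; press in shift 2

Checking: press(shift 2) before polish(shift 3); route(shift 1) before polish(shift 3); turn(shift 1) before finish(shift 3); turn(shift 1) before drill(shift 2); finish(shift 3) != weld(shift 4); polish(shift 3) != weld(shift 4); turn(shift 1) != finish(shift 3); press=shift 2 in [shift 2,shift 4]; drill=shift 2 in [shift 2,shift 6]; max 2 per shift (cap 2).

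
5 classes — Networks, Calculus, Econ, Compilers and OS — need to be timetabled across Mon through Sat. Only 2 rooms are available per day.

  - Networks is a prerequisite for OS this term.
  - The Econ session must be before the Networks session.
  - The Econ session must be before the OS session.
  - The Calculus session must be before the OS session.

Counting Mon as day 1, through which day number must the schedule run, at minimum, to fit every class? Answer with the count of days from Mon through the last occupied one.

3 days

The precedence chain requires at least 3 distinct days.
With at most 2 per day and 5 classes, at least 3 days are needed.
3 works (last occupied day: Wed): for example Calculus in Mon; OS in Wed; Econ in Mon; Networks in Tue; Compilers in Tue.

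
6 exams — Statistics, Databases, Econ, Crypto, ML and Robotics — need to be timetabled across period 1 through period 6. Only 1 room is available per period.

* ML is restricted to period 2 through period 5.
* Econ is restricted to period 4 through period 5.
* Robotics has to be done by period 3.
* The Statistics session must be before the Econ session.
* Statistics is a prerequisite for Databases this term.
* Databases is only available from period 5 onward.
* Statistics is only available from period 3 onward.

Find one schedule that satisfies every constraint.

ML -> period 2, Robotics -> period 1, Statistics -> period 3, Databases -> period 5, Crypto -> period 6, Econ -> period 4

Checking: Statistics(period 3) before Econ(period 4); Statistics(period 3) before Databases(period 5); Statistics=period 3 in [period 3,period 6]; Econ=period 4 in [period 4,period 5]; Databases=period 5 in [period 5,period 6]; ML=period 2 in [period 2,period 5]; Robotics=period 1 in [period 1,period 3]; max 1 per period (cap 1).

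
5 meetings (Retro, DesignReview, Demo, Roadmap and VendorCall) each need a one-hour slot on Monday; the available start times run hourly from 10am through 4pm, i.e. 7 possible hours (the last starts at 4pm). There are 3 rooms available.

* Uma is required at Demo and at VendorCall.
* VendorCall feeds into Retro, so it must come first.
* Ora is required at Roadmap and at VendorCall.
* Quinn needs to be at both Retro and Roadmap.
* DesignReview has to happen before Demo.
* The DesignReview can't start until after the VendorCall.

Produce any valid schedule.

DesignReview in 11am, Demo in 12pm, Roadmap in 12pm, Retro in 11am, VendorCall in 10am

Checking: DesignReview(11am) before Demo(12pm); VendorCall(10am) before Retro(11am); VendorCall(10am) before DesignReview(11am); Demo(12pm) != VendorCall(10am); Retro(11am) != Roadmap(12pm); Roadmap(12pm) != VendorCall(10am); max 2 per hour (cap 3).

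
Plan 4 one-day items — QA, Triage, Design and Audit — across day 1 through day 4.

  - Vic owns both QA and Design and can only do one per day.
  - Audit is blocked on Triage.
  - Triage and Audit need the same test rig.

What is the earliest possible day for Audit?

Precedence pushes Audit to at least day 2.
Audit at day 2 is achievable: Triage -> day 1, Design -> day 2, QA -> day 1, Audit -> day 2.

day 2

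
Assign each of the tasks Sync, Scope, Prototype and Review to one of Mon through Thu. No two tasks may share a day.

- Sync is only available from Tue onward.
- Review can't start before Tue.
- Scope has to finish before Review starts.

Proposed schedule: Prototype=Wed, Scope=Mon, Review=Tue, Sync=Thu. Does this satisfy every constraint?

Review can't start before Tue — holds.
Scope has to finish before Review starts — holds.
No two tasks may share a day — holds.
Sync is only available from Tue onward — holds.

Yes, all constraints hold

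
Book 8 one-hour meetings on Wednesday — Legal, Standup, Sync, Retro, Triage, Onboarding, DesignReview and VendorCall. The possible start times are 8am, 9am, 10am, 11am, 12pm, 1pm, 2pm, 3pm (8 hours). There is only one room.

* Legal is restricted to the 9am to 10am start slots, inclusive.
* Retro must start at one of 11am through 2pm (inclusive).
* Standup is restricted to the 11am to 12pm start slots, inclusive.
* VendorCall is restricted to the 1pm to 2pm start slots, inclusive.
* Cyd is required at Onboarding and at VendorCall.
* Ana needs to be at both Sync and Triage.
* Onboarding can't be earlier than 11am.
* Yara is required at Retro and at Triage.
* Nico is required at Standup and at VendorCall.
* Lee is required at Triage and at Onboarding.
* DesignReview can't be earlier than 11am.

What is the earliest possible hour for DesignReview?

DesignReview is available from 11am.
DesignReview at 11am is achievable: Legal -> 9am; DesignReview -> 11am; Sync -> 8am; Standup -> 12pm; VendorCall -> 1pm; Retro -> 2pm; Onboarding -> 3pm; Triage -> 10am.

11am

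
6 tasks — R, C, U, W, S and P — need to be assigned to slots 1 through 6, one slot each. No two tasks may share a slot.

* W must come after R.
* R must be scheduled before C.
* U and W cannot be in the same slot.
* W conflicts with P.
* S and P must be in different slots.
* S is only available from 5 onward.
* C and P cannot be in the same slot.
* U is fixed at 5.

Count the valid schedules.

8

Splitting on R: it can be 1 (6), 2 (2). Listing each branch's schedules as (C, U, W, S, P):
R=1: (2,5,3,6,4) (2,5,4,6,3) (3,5,2,6,4) (3,5,4,6,2) (4,5,2,6,3) (4,5,3,6,2) — 6.
R=2: (3,5,4,6,1) (4,5,3,6,1) — 2.
Summing: 6 + 2 = 8.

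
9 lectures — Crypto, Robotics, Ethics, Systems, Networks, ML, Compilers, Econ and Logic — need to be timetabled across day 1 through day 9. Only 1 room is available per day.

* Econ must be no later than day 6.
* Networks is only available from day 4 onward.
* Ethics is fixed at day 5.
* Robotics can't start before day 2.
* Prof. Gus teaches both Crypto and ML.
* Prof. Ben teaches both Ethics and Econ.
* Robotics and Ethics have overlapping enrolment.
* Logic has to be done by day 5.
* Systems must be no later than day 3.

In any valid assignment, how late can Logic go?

day 4

Logic's own window allows nothing later than day 5.
Logic at day 4 is achievable: ML in day 8, Compilers in day 9, Networks in day 6, Systems in day 1, Robotics in day 3, Logic in day 4, Crypto in day 7, Ethics in day 5, Econ in day 2.
Nothing later works — the conflict and capacity constraints rule out every day after day 4.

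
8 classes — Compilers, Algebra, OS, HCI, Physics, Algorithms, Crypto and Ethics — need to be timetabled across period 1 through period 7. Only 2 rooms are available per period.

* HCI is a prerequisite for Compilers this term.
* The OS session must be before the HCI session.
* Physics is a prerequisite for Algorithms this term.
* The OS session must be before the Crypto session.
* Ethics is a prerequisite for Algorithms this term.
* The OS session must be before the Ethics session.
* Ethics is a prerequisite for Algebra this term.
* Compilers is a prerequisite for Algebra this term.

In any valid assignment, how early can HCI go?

Precedence pushes HCI to at least period 2; downstream work caps HCI at period 5.
HCI at period 2 is achievable: HCI -> period 2; Algebra -> period 4; Compilers -> period 3; Physics -> period 1; Crypto -> period 4; Ethics -> period 2; Algorithms -> period 3; OS -> period 1.

period 2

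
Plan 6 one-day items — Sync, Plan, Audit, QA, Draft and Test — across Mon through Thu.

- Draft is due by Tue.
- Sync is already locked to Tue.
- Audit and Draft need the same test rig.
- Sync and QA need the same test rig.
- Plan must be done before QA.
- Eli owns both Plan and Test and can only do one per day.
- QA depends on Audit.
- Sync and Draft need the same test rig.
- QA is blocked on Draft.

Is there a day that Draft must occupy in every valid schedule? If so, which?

Draft's window is Mon–Tue.
Sync is fixed at Tue, and Draft can't share a day with Sync.
So Draft must be Mon.

Mon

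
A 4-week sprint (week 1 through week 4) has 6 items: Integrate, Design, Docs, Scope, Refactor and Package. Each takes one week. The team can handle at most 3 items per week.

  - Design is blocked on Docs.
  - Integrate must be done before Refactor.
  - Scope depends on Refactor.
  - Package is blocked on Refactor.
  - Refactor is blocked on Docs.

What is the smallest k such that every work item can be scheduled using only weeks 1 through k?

The precedence chain requires at least 3 distinct weeks.
With at most 3 per week and 6 work items, at least 2 weeks are needed.
3 works (last occupied week: week 3): for example Refactor=week 2, Scope=week 3, Integrate=week 1, Docs=week 1, Design=week 2, Package=week 3.

3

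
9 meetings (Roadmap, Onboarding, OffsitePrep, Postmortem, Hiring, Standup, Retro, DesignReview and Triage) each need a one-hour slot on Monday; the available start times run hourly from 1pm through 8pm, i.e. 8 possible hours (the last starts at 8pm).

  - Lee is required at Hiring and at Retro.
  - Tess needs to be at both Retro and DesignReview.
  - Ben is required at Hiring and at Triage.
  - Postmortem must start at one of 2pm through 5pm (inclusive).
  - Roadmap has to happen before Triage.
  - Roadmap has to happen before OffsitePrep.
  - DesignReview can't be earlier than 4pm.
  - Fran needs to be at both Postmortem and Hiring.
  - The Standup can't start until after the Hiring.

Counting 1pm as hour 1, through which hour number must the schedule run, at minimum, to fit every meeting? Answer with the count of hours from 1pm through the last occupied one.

4

The precedence chain requires at least 2 distinct hours.
DesignReview can't be placed before 4pm — that is hour 4 counting from 1pm — so the schedule must run through at least 4 hours.
4 works (last occupied hour: 4pm): for example Roadmap -> 1pm, DesignReview -> 4pm, OffsitePrep -> 2pm, Postmortem -> 2pm, Retro -> 2pm, Hiring -> 1pm, Standup -> 2pm, Triage -> 2pm, Onboarding -> 1pm.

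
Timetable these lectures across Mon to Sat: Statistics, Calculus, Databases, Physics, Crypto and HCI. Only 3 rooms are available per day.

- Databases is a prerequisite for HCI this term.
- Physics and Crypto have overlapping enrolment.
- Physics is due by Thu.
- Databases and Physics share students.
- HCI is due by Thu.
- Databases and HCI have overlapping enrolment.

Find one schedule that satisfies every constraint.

Crypto -> Wed; HCI -> Tue; Physics -> Tue; Calculus -> Mon; Databases -> Mon; Statistics -> Mon

Checking: Databases(Mon) before HCI(Tue); Databases(Mon) != HCI(Tue); Physics(Tue) != Crypto(Wed); Databases(Mon) != Physics(Tue); Physics=Tue in [Mon,Thu]; HCI=Tue in [Mon,Thu]; max 3 per day (cap 3).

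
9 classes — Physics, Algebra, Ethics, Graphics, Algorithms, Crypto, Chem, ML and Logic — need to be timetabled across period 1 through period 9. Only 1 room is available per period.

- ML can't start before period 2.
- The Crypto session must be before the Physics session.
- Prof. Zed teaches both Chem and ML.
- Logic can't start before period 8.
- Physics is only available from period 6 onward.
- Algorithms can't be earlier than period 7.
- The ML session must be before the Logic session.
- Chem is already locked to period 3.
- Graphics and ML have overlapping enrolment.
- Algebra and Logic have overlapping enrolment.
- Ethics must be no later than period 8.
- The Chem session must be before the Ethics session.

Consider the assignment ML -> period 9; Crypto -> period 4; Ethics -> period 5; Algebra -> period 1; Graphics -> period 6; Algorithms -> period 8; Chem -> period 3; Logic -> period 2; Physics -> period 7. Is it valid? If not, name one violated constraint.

Algorithms can't be earlier than period 7 — holds.
Ethics must be no later than period 8 — holds.
Algebra and Logic have overlapping enrolment — holds.
Chem is already locked to period 3 — holds.
Graphics and ML have overlapping enrolment — holds.
The ML session must be before the Logic session — violated.
The Crypto session must be before the Physics session — holds.
Prof. Zed teaches both Chem and ML — holds.
Logic can't start before period 8 — violated.
Physics is only available from period 6 onward — holds.
ML can't start before period 2 — holds.
The Chem session must be before the Ethics session — holds.
Only 1 room is available per period — holds.

No — it violates: The ML session must be before the Logic session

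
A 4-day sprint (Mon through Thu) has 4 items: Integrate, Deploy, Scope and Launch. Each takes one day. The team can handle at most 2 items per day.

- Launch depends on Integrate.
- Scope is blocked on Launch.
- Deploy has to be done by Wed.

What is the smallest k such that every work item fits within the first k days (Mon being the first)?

3 days

The precedence chain requires at least 3 distinct days.
With at most 2 per day and 4 work items, at least 2 days are needed.
3 works (last occupied day: Wed): for example Scope -> Wed, Deploy -> Mon, Integrate -> Mon, Launch -> Tue.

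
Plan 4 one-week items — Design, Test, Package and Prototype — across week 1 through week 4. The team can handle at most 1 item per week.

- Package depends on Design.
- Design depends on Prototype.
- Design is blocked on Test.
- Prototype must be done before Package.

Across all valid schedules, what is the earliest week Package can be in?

week 4

Precedence pushes Package to at least week 3.
Package at week 4 is achievable: Test=week 2, Design=week 3, Package=week 4, Prototype=week 1.
Nothing earlier works — the capacity limit rule out every week before week 4.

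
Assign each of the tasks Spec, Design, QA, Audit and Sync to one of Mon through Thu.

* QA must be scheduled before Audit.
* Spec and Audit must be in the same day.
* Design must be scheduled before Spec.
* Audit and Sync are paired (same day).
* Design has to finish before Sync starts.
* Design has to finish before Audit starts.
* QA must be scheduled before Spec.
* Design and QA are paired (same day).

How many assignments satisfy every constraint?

6

Splitting on Spec: it can be Tue (1), Wed (2), Thu (3). Listing each branch's schedules as (Design, QA, Audit, Sync):
Spec=Tue: (Mon,Mon,Tue,Tue) — 1.
Spec=Wed: (Mon,Mon,Wed,Wed) (Tue,Tue,Wed,Wed) — 2.
Spec=Thu: (Mon,Mon,Thu,Thu) (Tue,Tue,Thu,Thu) (Wed,Wed,Thu,Thu) — 3.
Summing: 1 + 2 + 3 = 6.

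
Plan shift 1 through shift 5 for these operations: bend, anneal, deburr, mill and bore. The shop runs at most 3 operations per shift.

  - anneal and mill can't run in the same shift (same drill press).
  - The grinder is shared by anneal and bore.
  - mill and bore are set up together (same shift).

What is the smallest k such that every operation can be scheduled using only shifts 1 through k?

With at most 3 per shift and 5 operations, at least 2 shifts are needed.
2 works (last occupied shift: shift 2): for example anneal=shift 1; bore=shift 2; bend=shift 1; deburr=shift 1; mill=shift 2.

2 shifts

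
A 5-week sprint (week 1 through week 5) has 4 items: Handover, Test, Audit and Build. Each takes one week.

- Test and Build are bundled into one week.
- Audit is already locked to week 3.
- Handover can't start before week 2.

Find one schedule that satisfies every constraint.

Handover=week 2; Audit=week 3; Build=week 1; Test=week 1

Checking: Test = Build = week 1; Handover=week 2 in [week 2,week 5]; Audit=week 3 in [week 3,week 3].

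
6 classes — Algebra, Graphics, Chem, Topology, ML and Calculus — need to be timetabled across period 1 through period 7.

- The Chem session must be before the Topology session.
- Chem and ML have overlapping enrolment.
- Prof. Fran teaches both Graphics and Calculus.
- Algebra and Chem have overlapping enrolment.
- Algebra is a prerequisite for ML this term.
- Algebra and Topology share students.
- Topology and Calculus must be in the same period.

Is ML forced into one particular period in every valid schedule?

ML can be period 2 (e.g. Graphics in period 1; Topology in period 4; Chem in period 3; Calculus in period 4; ML in period 2; Algebra in period 1) or period 3 (e.g. Calculus=period 3, Algebra=period 1, Chem=period 2, Topology=period 3, Graphics=period 1, ML=period 3).

No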